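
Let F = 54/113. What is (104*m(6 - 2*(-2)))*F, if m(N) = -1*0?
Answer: 0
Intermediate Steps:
m(N) = 0
F = 54/113 (F = 54*(1/113) = 54/113 ≈ 0.47788)
(104*m(6 - 2*(-2)))*F = (104*0)*(54/113) = 0*(54/113) = 0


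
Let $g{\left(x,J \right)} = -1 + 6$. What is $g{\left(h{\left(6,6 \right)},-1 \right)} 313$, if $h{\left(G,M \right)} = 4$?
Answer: $1565$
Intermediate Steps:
$g{\left(x,J \right)} = 5$
$g{\left(h{\left(6,6 \right)},-1 \right)} 313 = 5 \cdot 313 = 1565$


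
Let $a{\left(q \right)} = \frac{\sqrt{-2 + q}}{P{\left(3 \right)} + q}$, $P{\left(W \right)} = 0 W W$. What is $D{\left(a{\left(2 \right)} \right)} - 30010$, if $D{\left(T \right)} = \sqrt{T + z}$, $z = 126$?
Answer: $-30010 + 3 \sqrt{14} \approx -29999.0$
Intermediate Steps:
$P{\left(W \right)} = 0$ ($P{\left(W \right)} = 0 W = 0$)
$a{\left(q \right)} = \frac{\sqrt{-2 + q}}{q}$ ($a{\left(q \right)} = \frac{\sqrt{-2 + q}}{0 + q} = \frac{\sqrt{-2 + q}}{q}$)
$D{\left(T \right)} = \sqrt{126 + T}$ ($D{\left(T \right)} = \sqrt{T + 126} = \sqrt{126 + T}$)
$D{\left(a{\left(2 \right)} \right)} - 30010 = \sqrt{126 + \frac{\sqrt{-2 + 2}}{2}} - 30010 = \sqrt{126 + \frac{\sqrt{0}}{2}} - 30010 = \sqrt{126 + \frac{1}{2} \cdot 0} - 30010 = \sqrt{126 + 0} - 30010 = \sqrt{126} - 30010 = 3 \sqrt{14} - 30010 = -30010 + 3 \sqrt{14}$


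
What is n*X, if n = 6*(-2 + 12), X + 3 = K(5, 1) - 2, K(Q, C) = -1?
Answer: -360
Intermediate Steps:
X = -6 (X = -3 + (-1 - 2) = -3 - 3 = -6)
n = 60 (n = 6*10 = 60)
n*X = 60*(-6) = -360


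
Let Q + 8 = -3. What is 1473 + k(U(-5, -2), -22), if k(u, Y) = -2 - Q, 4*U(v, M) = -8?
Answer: 1482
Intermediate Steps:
Q = -11 (Q = -8 - 3 = -11)
U(v, M) = -2 (U(v, M) = (¼)*(-8) = -2)
k(u, Y) = 9 (k(u, Y) = -2 - 1*(-11) = -2 + 11 = 9)
1473 + k(U(-5, -2), -22) = 1473 + 9 = 1482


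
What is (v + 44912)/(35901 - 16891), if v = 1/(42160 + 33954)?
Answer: 3418431969/1446927140 ≈ 2.3625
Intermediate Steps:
v = 1/76114 ≈ 1.3138e-5
(v + 44912)/(35901 - 16891) = (1/76114 + 44912)/(35901 - 16891) = (3418431969/76114)/19010 = (3418431969/76114)*(1/19010) = 3418431969/1446927140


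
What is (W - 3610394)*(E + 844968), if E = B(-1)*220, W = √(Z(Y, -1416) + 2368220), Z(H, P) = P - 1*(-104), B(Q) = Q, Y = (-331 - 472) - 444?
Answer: -3049873110712 + 1689496*√591727 ≈ -3.0486e+12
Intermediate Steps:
Y = -1247 (Y = -803 - 444 = -1247)
Z(H, P) = 104 + P (Z(H, P) = P + 104 = 104 + P)
W = 2*√591727 (W = √((104 - 1416) + 2368220) = √(-1312 + 2368220) = √2366908 = 2*√591727 ≈ 1538.5)
E = -220 (E = -1*220 = -220)
(W - 3610394)*(E + 844968) = (2*√591727 - 3610394)*(-220 + 844968) = (-3610394 + 2*√591727)*844748 = -3049873110712 + 1689496*√591727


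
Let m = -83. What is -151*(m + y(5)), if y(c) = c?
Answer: 11778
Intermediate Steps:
-151*(m + y(5)) = -151*(-83 + 5) = -151*(-78) = 11778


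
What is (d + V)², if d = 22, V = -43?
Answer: 441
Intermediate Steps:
(d + V)² = (22 - 43)² = (-21)² = 441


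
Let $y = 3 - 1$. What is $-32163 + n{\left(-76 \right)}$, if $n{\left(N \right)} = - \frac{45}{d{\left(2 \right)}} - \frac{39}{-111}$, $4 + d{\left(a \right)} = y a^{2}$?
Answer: $- \frac{4761737}{148} \approx -32174.0$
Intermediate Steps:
$y = 2$ ($y = 3 - 1 = 2$)
$d{\left(a \right)} = -4 + 2 a^{2}$
$n{\left(N \right)} = - \frac{1613}{148}$ ($n{\left(N \right)} = - \frac{45}{-4 + 2 \cdot 2^{2}} - \frac{39}{-111} = - \frac{45}{-4 + 2 \cdot 4} - - \frac{13}{37} = - \frac{45}{-4 + 8} + \frac{13}{37} = - \frac{45}{4} + \frac{13}{37} = - \frac{1613}{148}$)
$-32163 + n{\left(-76 \right)} = -32163 - \frac{1613}{148} = - \frac{4761737}{148}$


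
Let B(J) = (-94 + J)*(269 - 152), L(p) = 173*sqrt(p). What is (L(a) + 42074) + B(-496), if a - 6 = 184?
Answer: -26956 + 173*sqrt(190) ≈ -24571.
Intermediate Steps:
a = 190 (a = 6 + 184 = 190)
B(J) = -10998 + 117*J (B(J) = (-94 + J)*117 = -10998 + 117*J)
(L(a) + 42074) + B(-496) = (173*sqrt(190) + 42074) + (-10998 + 117*(-496)) = (42074 + 173*sqrt(190)) + (-10998 - 58032) = (42074 + 173*sqrt(190)) - 69030 = -26956 + 173*sqrt(190)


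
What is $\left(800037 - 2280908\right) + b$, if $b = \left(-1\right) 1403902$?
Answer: $-2884773$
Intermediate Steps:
$b = -1403902$
$\left(800037 - 2280908\right) + b = \left(800037 - 2280908\right) - 1403902 = -1480871 - 1403902 = -2884773$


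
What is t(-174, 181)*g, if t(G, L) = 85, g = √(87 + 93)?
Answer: 510*√5 ≈ 1140.4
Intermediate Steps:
g = 6*√5 (g = √180 = 6*√5 ≈ 13.416)
t(-174, 181)*g = 85*(6*√5) = 510*√5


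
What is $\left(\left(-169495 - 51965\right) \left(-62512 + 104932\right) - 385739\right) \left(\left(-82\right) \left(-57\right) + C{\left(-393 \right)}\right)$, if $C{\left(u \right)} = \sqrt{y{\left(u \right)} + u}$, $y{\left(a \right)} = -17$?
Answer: $-43910916320886 - 9394718939 i \sqrt{410} \approx -4.3911 \cdot 10^{13} - 1.9023 \cdot 10^{11} i$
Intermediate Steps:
$C{\left(u \right)} = \sqrt{-17 + u}$
$\left(\left(-169495 - 51965\right) \left(-62512 + 104932\right) - 385739\right) \left(\left(-82\right) \left(-57\right) + C{\left(-393 \right)}\right) = \left(\left(-169495 - 51965\right) \left(-62512 + 104932\right) - 385739\right) \left(\left(-82\right) \left(-57\right) + \sqrt{-17 - 393}\right) = \left(\left(-221460\right) 42420 - 385739\right) \left(4674 + \sqrt{-410}\right) = \left(-9394333200 - 385739\right) \left(4674 + i \sqrt{410}\right) = - 9394718939 \left(4674 + i \sqrt{410}\right) = -43910916320886 - 9394718939 i \sqrt{410}$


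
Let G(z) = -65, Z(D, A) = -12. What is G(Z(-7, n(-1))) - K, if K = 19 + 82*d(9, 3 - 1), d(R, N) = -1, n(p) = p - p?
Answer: -2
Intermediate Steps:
n(p) = 0
K = -63 (K = 19 + 82*(-1) = 19 - 82 = -63)
G(Z(-7, n(-1))) - K = -65 - 1*(-63) = -65 + 63 = -2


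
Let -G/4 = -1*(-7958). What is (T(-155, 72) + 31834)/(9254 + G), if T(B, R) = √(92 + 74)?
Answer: -15917/11289 - √166/22578 ≈ -1.4105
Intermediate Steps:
T(B, R) = √166
G = -31832 (G = -(-4)*(-7958) = -4*7958 = -31832)
(T(-155, 72) + 31834)/(9254 + G) = (√166 + 31834)/(9254 - 31832) = (31834 + √166)/(-22578) = (31834 + √166)*(-1/22578) = -15917/11289 - √166/22578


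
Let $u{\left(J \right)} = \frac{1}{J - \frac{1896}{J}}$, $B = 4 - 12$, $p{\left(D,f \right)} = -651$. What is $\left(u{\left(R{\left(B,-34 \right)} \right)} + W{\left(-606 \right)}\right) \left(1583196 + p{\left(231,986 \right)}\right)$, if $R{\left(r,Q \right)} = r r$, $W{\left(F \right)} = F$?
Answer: $- \frac{52743692778}{55} \approx -9.5898 \cdot 10^{8}$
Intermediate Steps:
$B = -8$ ($B = 4 - 12 = -8$)
$R{\left(r,Q \right)} = r^{2}$
$\left(u{\left(R{\left(B,-34 \right)} \right)} + W{\left(-606 \right)}\right) \left(1583196 + p{\left(231,986 \right)}\right) = \left(\frac{\left(-8\right)^{2}}{-1896 + \left(\left(-8\right)^{2}\right)^{2}} - 606\right) \left(1583196 - 651\right) = \left(\frac{64}{-1896 + 64^{2}} - 606\right) 1582545 = \left(\frac{64}{-1896 + 4096} - 606\right) 1582545 = \left(\frac{64}{2200} - 606\right) 1582545 = \left(64 \cdot \frac{1}{2200} - 606\right) 1582545 = \left(\frac{8}{275} - 606\right) 1582545 = \left(- \frac{166642}{275}\right) 1582545 = - \frac{52743692778}{55}$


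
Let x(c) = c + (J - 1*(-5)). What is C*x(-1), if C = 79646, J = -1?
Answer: 238938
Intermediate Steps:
x(c) = 4 + c (x(c) = c + (-1 - 1*(-5)) = c + (-1 + 5) = c + 4 = 4 + c)
C*x(-1) = 79646*(4 - 1) = 79646*3 = 238938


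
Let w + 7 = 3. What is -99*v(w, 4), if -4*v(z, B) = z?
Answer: -99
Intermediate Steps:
w = -4 (w = -7 + 3 = -4)
v(z, B) = -z/4
-99*v(w, 4) = -(-99)*(-4)/4 = -99*1 = -99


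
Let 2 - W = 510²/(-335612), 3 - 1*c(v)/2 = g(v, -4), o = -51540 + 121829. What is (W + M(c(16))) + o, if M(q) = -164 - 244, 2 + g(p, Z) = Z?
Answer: 5863458374/83903 ≈ 69884.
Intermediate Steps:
o = 70289
g(p, Z) = -2 + Z
c(v) = 18 (c(v) = 6 - 2*(-2 - 4) = 6 - 2*(-6) = 6 + 12 = 18)
M(q) = -408
W = 232831/83903 (W = 2 - 510²/(-335612) = 2 - 260100*(-1)/335612 = 2 - 1*(-65025/83903) = 2 + 65025/83903 = 232831/83903 ≈ 2.7750)
(W + M(c(16))) + o = (232831/83903 - 408) + 70289 = -33999593/83903 + 70289 = 5863458374/83903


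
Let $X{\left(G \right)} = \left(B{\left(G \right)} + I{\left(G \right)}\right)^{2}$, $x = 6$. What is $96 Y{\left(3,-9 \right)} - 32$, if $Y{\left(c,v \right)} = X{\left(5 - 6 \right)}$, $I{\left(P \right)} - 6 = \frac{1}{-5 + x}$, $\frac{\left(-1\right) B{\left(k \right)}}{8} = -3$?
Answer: $92224$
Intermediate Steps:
$B{\left(k \right)} = 24$ ($B{\left(k \right)} = \left(-8\right) \left(-3\right) = 24$)
$I{\left(P \right)} = 7$ ($I{\left(P \right)} = 6 + \frac{1}{-5 + 6} = 6 + 1^{-1} = 6 + 1 = 7$)
$X{\left(G \right)} = 961$ ($X{\left(G \right)} = \left(24 + 7\right)^{2} = 31^{2} = 961$)
$Y{\left(c,v \right)} = 961$
$96 Y{\left(3,-9 \right)} - 32 = 96 \cdot 961 - 32 = 92256 - 32 = 92224$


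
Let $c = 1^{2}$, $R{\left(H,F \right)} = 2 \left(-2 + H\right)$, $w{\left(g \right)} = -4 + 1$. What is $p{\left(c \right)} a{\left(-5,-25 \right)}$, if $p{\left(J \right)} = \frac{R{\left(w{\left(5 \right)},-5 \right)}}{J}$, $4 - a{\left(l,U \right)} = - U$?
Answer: $210$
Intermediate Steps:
$w{\left(g \right)} = -3$
$R{\left(H,F \right)} = -4 + 2 H$
$a{\left(l,U \right)} = 4 + U$ ($a{\left(l,U \right)} = 4 - - U = 4 + U$)
$c = 1$
$p{\left(J \right)} = - \frac{10}{J}$ ($p{\left(J \right)} = \frac{-4 + 2 \left(-3\right)}{J} = \frac{-4 - 6}{J} = - \frac{10}{J}$)
$p{\left(c \right)} a{\left(-5,-25 \right)} = - \frac{10}{1} \left(4 - 25\right) = \left(-10\right) 1 \left(-21\right) = \left(-10\right) \left(-21\right) = 210$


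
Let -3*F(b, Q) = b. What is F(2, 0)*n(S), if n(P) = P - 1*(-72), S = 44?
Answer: -232/3 ≈ -77.333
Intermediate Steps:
F(b, Q) = -b/3
n(P) = 72 + P (n(P) = P + 72 = 72 + P)
F(2, 0)*n(S) = (-⅓*2)*(72 + 44) = -⅔*116 = -232/3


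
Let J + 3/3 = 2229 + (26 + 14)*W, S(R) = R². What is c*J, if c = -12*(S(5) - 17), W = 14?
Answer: -267648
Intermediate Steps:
c = -96 (c = -12*(5² - 17) = -12*(25 - 17) = -12*8 = -96)
J = 2788 (J = -1 + (2229 + (26 + 14)*14) = -1 + (2229 + 40*14) = -1 + (2229 + 560) = -1 + 2789 = 2788)
c*J = -96*2788 = -267648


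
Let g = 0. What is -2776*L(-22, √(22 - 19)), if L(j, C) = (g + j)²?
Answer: -1343584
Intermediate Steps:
L(j, C) = j² (L(j, C) = (0 + j)² = j²)
-2776*L(-22, √(22 - 19)) = -2776*(-22)² = -2776*484 = -1343584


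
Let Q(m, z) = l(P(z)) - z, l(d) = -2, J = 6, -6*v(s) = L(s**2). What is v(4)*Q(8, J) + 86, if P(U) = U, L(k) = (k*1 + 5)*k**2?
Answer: 7254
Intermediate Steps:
L(k) = k**2*(5 + k) (L(k) = (k + 5)*k**2 = (5 + k)*k**2 = k**2*(5 + k))
v(s) = -s**4*(5 + s**2)/6 (v(s) = -(s**2)**2*(5 + s**2)/6 = -s**4*(5 + s**2)/6)
Q(m, z) = -2 - z
v(4)*Q(8, J) + 86 = ((1/6)*4**4*(-5 - 1*4**2))*(-2 - 1*6) + 86 = ((1/6)*256*(-5 - 1*16))*(-2 - 6) + 86 = ((1/6)*256*(-5 - 16))*(-8) + 86 = ((1/6)*256*(-21))*(-8) + 86 = -896*(-8) + 86 = 7168 + 86 = 7254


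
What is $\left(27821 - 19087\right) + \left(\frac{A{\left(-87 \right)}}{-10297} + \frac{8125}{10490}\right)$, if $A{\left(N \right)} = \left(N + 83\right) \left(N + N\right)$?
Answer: $\frac{188696800221}{21603106} \approx 8734.7$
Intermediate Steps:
$A{\left(N \right)} = 2 N \left(83 + N\right)$ ($A{\left(N \right)} = \left(83 + N\right) 2 N = 2 N \left(83 + N\right)$)
$\left(27821 - 19087\right) + \left(\frac{A{\left(-87 \right)}}{-10297} + \frac{8125}{10490}\right) = \left(27821 - 19087\right) + \left(\frac{2 \left(-87\right) \left(83 - 87\right)}{-10297} + \frac{8125}{10490}\right) = 8734 + \left(2 \left(-87\right) \left(-4\right) \left(- \frac{1}{10297}\right) + 8125 \cdot \frac{1}{10490}\right) = 8734 + \left(696 \left(- \frac{1}{10297}\right) + \frac{1625}{2098}\right) = 8734 + \left(- \frac{696}{10297} + \frac{1625}{2098}\right) = 8734 + \frac{15272417}{21603106} = \frac{188696800221}{21603106}$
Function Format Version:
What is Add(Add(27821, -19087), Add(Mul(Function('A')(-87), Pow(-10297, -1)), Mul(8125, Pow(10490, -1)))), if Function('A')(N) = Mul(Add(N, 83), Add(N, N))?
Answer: Rational(188696800221, 21603106) ≈ 8734.7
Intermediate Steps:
Function('A')(N) = Mul(2, N, Add(83, N)) (Function('A')(N) = Mul(Add(83, N), Mul(2, N)) = Mul(2, N, Add(83, N)))
Add(Add(27821, -19087), Add(Mul(Function('A')(-87), Pow(-10297, -1)), Mul(8125, Pow(10490, -1)))) = Add(Add(27821, -19087), Add(Mul(Mul(2, -87, Add(83, -87)), Pow(-10297, -1)), Mul(8125, Pow(10490, -1)))) = Add(8734, Add(Mul(Mul(2, -87, -4), Rational(-1, 10297)), Mul(8125, Rational(1, 10490)))) = Add(8734, Add(Mul(696, Rational(-1, 10297)), Rational(1625, 2098))) = Add(8734, Add(Rational(-696, 10297), Rational(1625, 2098))) = Add(8734, Rational(15272417, 21603106)) = Rational(188696800221, 21603106)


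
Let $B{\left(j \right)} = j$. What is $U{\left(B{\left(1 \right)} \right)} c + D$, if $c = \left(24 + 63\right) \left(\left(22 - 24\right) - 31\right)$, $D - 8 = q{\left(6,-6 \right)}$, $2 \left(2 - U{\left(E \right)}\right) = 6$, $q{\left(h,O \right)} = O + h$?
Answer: $2879$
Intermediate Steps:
$U{\left(E \right)} = -1$ ($U{\left(E \right)} = 2 - 3 = -1$)
$D = 8$ ($D = 8 + \left(-6 + 6\right) = 8 + 0 = 8$)
$c = -2871$ ($c = 87 \left(\left(22 - 24\right) - 31\right) = 87 \left(-2 - 31\right) = 87 \left(-33\right) = -2871$)
$U{\left(B{\left(1 \right)} \right)} c + D = \left(-1\right) \left(-2871\right) + 8 = 2871 + 8 = 2879$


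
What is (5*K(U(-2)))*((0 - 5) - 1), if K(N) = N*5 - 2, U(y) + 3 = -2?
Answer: 810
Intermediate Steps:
U(y) = -5 (U(y) = -3 - 2 = -5)
K(N) = -2 + 5*N (K(N) = 5*N - 2 = -2 + 5*N)
(5*K(U(-2)))*((0 - 5) - 1) = (5*(-2 + 5*(-5)))*((0 - 5) - 1) = (5*(-2 - 25))*(-5 - 1) = (5*(-27))*(-6) = -135*(-6) = 810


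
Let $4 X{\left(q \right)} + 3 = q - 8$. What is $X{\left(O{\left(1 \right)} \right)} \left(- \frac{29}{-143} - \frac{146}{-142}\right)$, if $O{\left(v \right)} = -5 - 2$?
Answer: $- \frac{56241}{10153} \approx -5.5393$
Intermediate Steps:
$O{\left(v \right)} = -7$
$X{\left(q \right)} = - \frac{11}{4} + \frac{q}{4}$ ($X{\left(q \right)} = - \frac{3}{4} + \frac{q - 8}{4} = - \frac{3}{4} + \frac{-8 + q}{4} = - \frac{3}{4} + \left(-2 + \frac{q}{4}\right) = - \frac{11}{4} + \frac{q}{4}$)
$X{\left(O{\left(1 \right)} \right)} \left(- \frac{29}{-143} - \frac{146}{-142}\right) = \left(- \frac{11}{4} + \frac{1}{4} \left(-7\right)\right) \left(- \frac{29}{-143} - \frac{146}{-142}\right) = \left(- \frac{11}{4} - \frac{7}{4}\right) \left(\left(-29\right) \left(- \frac{1}{143}\right) - - \frac{73}{71}\right) = - \frac{9 \left(\frac{29}{143} + \frac{73}{71}\right)}{2} = \left(- \frac{9}{2}\right) \frac{12498}{10153} = - \frac{56241}{10153}$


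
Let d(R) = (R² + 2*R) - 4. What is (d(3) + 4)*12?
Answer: 180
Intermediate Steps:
d(R) = -4 + R² + 2*R
(d(3) + 4)*12 = ((-4 + 3² + 2*3) + 4)*12 = ((-4 + 9 + 6) + 4)*12 = (11 + 4)*12 = 15*12 = 180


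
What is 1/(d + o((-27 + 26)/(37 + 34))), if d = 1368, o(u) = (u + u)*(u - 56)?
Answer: 5041/6904042 ≈ 0.00073015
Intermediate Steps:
o(u) = 2*u*(-56 + u) (o(u) = (2*u)*(-56 + u) = 2*u*(-56 + u))
1/(d + o((-27 + 26)/(37 + 34))) = 1/(1368 + 2*((-27 + 26)/(37 + 34))*(-56 + (-27 + 26)/(37 + 34))) = 1/(1368 + 2*(-1/71)*(-56 - 1/71)) = 1/(1368 + 2*(-1/71)*(-3977/71)) = 1/(1368 + 7954/5041) = 1/(6904042/5041) = 5041/6904042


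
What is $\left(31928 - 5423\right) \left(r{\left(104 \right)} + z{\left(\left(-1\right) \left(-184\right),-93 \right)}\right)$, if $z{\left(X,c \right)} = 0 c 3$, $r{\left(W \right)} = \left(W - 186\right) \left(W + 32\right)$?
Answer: $-295583760$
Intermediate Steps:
$r{\left(W \right)} = \left(-186 + W\right) \left(32 + W\right)$
$z{\left(X,c \right)} = 0$ ($z{\left(X,c \right)} = 0 \cdot 3 = 0$)
$\left(31928 - 5423\right) \left(r{\left(104 \right)} + z{\left(\left(-1\right) \left(-184\right),-93 \right)}\right) = \left(31928 - 5423\right) \left(\left(-5952 + 104^{2} - 16016\right) + 0\right) = 26505 \left(\left(-5952 + 10816 - 16016\right) + 0\right) = 26505 \left(-11152 + 0\right) = 26505 \left(-11152\right) = -295583760$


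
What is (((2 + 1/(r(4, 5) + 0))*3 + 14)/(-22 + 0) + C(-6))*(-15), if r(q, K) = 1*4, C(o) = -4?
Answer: 6525/88 ≈ 74.148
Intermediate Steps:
r(q, K) = 4
(((2 + 1/(r(4, 5) + 0))*3 + 14)/(-22 + 0) + C(-6))*(-15) = (((2 + 1/(4 + 0))*3 + 14)/(-22 + 0) - 4)*(-15) = (((2 + 1/4)*3 + 14)/(-22) - 4)*(-15) = (((2 + ¼)*3 + 14)*(-1/22) - 4)*(-15) = (((9/4)*3 + 14)*(-1/22) - 4)*(-15) = ((27/4 + 14)*(-1/22) - 4)*(-15) = ((83/4)*(-1/22) - 4)*(-15) = (-83/88 - 4)*(-15) = -435/88*(-15) = 6525/88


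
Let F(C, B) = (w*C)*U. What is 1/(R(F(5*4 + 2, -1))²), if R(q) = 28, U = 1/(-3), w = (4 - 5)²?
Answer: 1/784 ≈ 0.0012755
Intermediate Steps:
w = 1 (w = (-1)² = 1)
U = -⅓ ≈ -0.33333
F(C, B) = -C/3 (F(C, B) = (1*C)*(-⅓) = C*(-⅓) = -C/3)
1/(R(F(5*4 + 2, -1))²) = 1/(28²) = 1/784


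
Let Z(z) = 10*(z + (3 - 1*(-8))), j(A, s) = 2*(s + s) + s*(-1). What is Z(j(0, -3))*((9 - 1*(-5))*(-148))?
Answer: -41440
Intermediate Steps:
j(A, s) = 3*s (j(A, s) = 2*(2*s) - s = 4*s - s = 3*s)
Z(z) = 110 + 10*z (Z(z) = 10*(z + (3 + 8)) = 10*(z + 11) = 10*(11 + z) = 110 + 10*z)
Z(j(0, -3))*((9 - 1*(-5))*(-148)) = (110 + 10*(3*(-3)))*((9 - 1*(-5))*(-148)) = (110 + 10*(-9))*((9 + 5)*(-148)) = (110 - 90)*(14*(-148)) = 20*(-2072) = -41440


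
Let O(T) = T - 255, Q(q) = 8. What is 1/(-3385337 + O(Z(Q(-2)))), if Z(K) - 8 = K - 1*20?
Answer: -1/3385596 ≈ -2.9537e-7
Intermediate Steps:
Z(K) = -12 + K (Z(K) = 8 + (K - 1*20) = 8 + (K - 20) = 8 + (-20 + K) = -12 + K)
O(T) = -255 + T
1/(-3385337 + O(Z(Q(-2)))) = 1/(-3385337 + (-255 + (-12 + 8))) = 1/(-3385337 + (-255 - 4)) = 1/(-3385337 - 259) = 1/(-3385596) = -1/3385596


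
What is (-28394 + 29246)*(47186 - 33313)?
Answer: 11819796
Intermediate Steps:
(-28394 + 29246)*(47186 - 33313) = 852*13873 = 11819796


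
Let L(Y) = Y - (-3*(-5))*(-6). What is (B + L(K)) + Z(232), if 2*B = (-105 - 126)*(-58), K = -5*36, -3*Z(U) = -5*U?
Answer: 20987/3 ≈ 6995.7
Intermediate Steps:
Z(U) = 5*U/3 (Z(U) = -(-5)*U/3 = 5*U/3)
K = -180
B = 6699 (B = ((-105 - 126)*(-58))/2 = (-231*(-58))/2 = (½)*13398 = 6699)
L(Y) = 90 + Y (L(Y) = Y - 15*(-6) = Y - 1*(-90) = Y + 90 = 90 + Y)
(B + L(K)) + Z(232) = (6699 + (90 - 180)) + (5/3)*232 = (6699 - 90) + 1160/3 = 6609 + 1160/3 = 20987/3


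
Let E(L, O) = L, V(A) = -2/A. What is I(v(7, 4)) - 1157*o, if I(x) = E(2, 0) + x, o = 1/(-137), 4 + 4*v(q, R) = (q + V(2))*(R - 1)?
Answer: 3821/274 ≈ 13.945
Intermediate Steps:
v(q, R) = -1 + (-1 + R)*(-1 + q)/4 (v(q, R) = -1 + ((q - 2/2)*(R - 1))/4 = -1 + ((q - 2*1/2)*(-1 + R))/4 = -1 + ((q - 1)*(-1 + R))/4 = -1 + ((-1 + q)*(-1 + R))/4 = -1 + ((-1 + R)*(-1 + q))/4 = -1 + (-1 + R)*(-1 + q)/4)
o = -1/137 ≈ -0.0072993
I(x) = 2 + x
I(v(7, 4)) - 1157*o = (2 + (-3/4 - 1/4*4 - 1/4*7 + (1/4)*4*7)) - 1157*(-1/137) = (2 + (-3/4 - 1 - 7/4 + 7)) + 1157/137 = (2 + 7/2) + 1157/137 = 11/2 + 1157/137 = 3821/274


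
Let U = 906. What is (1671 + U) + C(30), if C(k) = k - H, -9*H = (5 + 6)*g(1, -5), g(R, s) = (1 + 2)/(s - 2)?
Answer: 54736/21 ≈ 2606.5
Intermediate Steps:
g(R, s) = 3/(-2 + s)
H = 11/21 (H = -(5 + 6)*3/(-2 - 5)/9 = -11*3/(-7)/9 = -11*3*(-⅐)/9 = -11*(-3)/(9*7) = -⅑*(-33/7) = 11/21 ≈ 0.52381)
C(k) = -11/21 + k (C(k) = k - 1*11/21 = k - 11/21 = -11/21 + k)
(1671 + U) + C(30) = (1671 + 906) + (-11/21 + 30) = 2577 + 619/21 = 54736/21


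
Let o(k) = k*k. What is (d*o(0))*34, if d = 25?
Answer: 0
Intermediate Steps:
o(k) = k²
(d*o(0))*34 = (25*0²)*34 = (25*0)*34 = 0*34 = 0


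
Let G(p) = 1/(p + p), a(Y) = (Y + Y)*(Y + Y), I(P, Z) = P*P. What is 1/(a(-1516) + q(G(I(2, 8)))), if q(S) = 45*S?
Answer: 8/73544237 ≈ 1.0878e-7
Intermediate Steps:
I(P, Z) = P**2
a(Y) = 4*Y**2 (a(Y) = (2*Y)*(2*Y) = 4*Y**2)
G(p) = 1/(2*p)
1/(a(-1516) + q(G(I(2, 8)))) = 1/(4*(-1516)**2 + 45*(1/(2*(2**2)))) = 1/(4*2298256 + 45*((1/2)/4)) = 1/(9193024 + 45*((1/2)*(1/4))) = 1/(9193024 + 45*(1/8)) = 1/(9193024 + 45/8) = 1/(73544237/8) = 8/73544237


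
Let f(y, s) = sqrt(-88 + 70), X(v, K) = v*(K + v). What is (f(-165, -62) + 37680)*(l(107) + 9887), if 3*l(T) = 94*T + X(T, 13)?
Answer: 660141040 + 52559*I*sqrt(2) ≈ 6.6014e+8 + 74330.0*I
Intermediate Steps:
l(T) = 94*T/3 + T*(13 + T)/3 (l(T) = (94*T + T*(13 + T))/3 = 94*T/3 + T*(13 + T)/3)
f(y, s) = 3*I*sqrt(2) (f(y, s) = sqrt(-18) = 3*I*sqrt(2))
(f(-165, -62) + 37680)*(l(107) + 9887) = (3*I*sqrt(2) + 37680)*((1/3)*107*(107 + 107) + 9887) = (37680 + 3*I*sqrt(2))*((1/3)*107*214 + 9887) = (37680 + 3*I*sqrt(2))*(22898/3 + 9887) = (37680 + 3*I*sqrt(2))*(52559/3) = 660141040 + 52559*I*sqrt(2)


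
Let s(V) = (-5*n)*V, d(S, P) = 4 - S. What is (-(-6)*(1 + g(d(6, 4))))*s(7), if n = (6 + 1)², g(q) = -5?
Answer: 41160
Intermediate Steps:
n = 49 (n = 7² = 49)
s(V) = -245*V (s(V) = (-5*49)*V = -245*V)
(-(-6)*(1 + g(d(6, 4))))*s(7) = (-(-6)*(1 - 5))*(-245*7) = -(-6)*(-4)*(-1715) = -6*4*(-1715) = -24*(-1715) = 41160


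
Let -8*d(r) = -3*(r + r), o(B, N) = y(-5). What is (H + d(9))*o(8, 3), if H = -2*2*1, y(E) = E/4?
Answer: -55/16 ≈ -3.4375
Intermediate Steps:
y(E) = E/4 (y(E) = E*(1/4) = E/4)
o(B, N) = -5/4 (o(B, N) = (1/4)*(-5) = -5/4)
H = -4 (H = -4*1 = -4)
d(r) = 3*r/4 (d(r) = -(-3)*(r + r)/8 = -(-3)*2*r/8 = -(-3)*r/4 = 3*r/4)
(H + d(9))*o(8, 3) = (-4 + (3/4)*9)*(-5/4) = (-4 + 27/4)*(-5/4) = (11/4)*(-5/4) = -55/16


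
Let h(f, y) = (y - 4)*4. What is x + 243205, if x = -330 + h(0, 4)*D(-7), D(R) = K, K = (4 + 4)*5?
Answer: 242875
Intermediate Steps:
K = 40 (K = 8*5 = 40)
D(R) = 40
h(f, y) = -16 + 4*y (h(f, y) = (-4 + y)*4 = -16 + 4*y)
x = -330 (x = -330 + (-16 + 4*4)*40 = -330 + (-16 + 16)*40 = -330 + 0*40 = -330 + 0 = -330)
x + 243205 = -330 + 243205 = 242875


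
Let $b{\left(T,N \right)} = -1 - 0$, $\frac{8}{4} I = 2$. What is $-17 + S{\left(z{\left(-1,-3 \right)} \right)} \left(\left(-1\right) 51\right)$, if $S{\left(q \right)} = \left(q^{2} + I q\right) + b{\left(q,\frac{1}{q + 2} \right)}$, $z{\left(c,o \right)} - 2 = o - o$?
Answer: $-272$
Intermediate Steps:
$I = 1$ ($I = \frac{1}{2} \cdot 2 = 1$)
$z{\left(c,o \right)} = 2$ ($z{\left(c,o \right)} = 2 + \left(o - o\right) = 2 + 0 = 2$)
$b{\left(T,N \right)} = -1$ ($b{\left(T,N \right)} = -1 + 0 = -1$)
$S{\left(q \right)} = -1 + q + q^{2}$ ($S{\left(q \right)} = \left(q^{2} + 1 q\right) - 1 = \left(q^{2} + q\right) - 1 = \left(q + q^{2}\right) - 1 = -1 + q + q^{2}$)
$-17 + S{\left(z{\left(-1,-3 \right)} \right)} \left(\left(-1\right) 51\right) = -17 + \left(-1 + 2 + 2^{2}\right) \left(\left(-1\right) 51\right) = -17 + \left(-1 + 2 + 4\right) \left(-51\right) = -17 + 5 \left(-51\right) = -17 - 255 = -272$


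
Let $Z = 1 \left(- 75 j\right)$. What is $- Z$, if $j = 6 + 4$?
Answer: $750$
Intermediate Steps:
$j = 10$
$Z = -750$ ($Z = 1 \left(\left(-75\right) 10\right) = 1 \left(-750\right) = -750$)
$- Z = \left(-1\right) \left(-750\right) = 750$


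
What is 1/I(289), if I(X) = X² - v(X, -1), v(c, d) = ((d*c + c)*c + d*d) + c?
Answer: 1/83231 ≈ 1.2015e-5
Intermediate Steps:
v(c, d) = c + d² + c*(c + c*d) (v(c, d) = ((c*d + c)*c + d²) + c = ((c + c*d)*c + d²) + c = (c*(c + c*d) + d²) + c = (d² + c*(c + c*d)) + c = c + d² + c*(c + c*d))
I(X) = -1 + X² - X (I(X) = X² - (X + X² + (-1)² - X²) = X² - (X + X² + 1 - X²) = X² - (1 + X) = X² + (-1 - X) = -1 + X² - X)
1/I(289) = 1/(-1 + 289² - 1*289) = 1/(-1 + 83521 - 289) = 1/83231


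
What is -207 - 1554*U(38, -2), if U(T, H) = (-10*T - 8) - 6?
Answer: 612069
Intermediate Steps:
U(T, H) = -14 - 10*T (U(T, H) = (-8 - 10*T) - 6 = -14 - 10*T)
-207 - 1554*U(38, -2) = -207 - 1554*(-14 - 10*38) = -207 - 1554*(-14 - 380) = -207 - 1554*(-394) = -207 + 612276 = 612069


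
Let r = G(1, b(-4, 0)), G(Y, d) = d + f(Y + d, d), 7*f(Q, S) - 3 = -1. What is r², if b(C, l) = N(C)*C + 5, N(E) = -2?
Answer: 8649/49 ≈ 176.51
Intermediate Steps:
b(C, l) = 5 - 2*C (b(C, l) = -2*C + 5 = 5 - 2*C)
f(Q, S) = 2/7 (f(Q, S) = 3/7 + (⅐)*(-1) = 3/7 - ⅐ = 2/7)
G(Y, d) = 2/7 + d (G(Y, d) = d + 2/7 = 2/7 + d)
r = 93/7 (r = 2/7 + (5 - 2*(-4)) = 2/7 + (5 + 8) = 2/7 + 13 = 93/7 ≈ 13.286)
r² = (93/7)² = 8649/49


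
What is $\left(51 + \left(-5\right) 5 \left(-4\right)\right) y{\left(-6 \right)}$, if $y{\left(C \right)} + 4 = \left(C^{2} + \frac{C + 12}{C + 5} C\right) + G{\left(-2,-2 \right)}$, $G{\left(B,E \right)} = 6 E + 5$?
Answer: $9211$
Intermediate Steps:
$G{\left(B,E \right)} = 5 + 6 E$
$y{\left(C \right)} = -11 + C^{2} + \frac{C \left(12 + C\right)}{5 + C}$ ($y{\left(C \right)} = -4 + \left(\left(C^{2} + \frac{C + 12}{C + 5} C\right) + \left(5 + 6 \left(-2\right)\right)\right) = -4 + \left(\left(C^{2} + \frac{12 + C}{5 + C} C\right) + \left(5 - 12\right)\right) = -4 - \left(7 - C^{2} - \frac{12 + C}{5 + C} C\right) = -4 - \left(7 - C^{2} - \frac{C \left(12 + C\right)}{5 + C}\right) = -4 + \left(-7 + C^{2} + \frac{C \left(12 + C\right)}{5 + C}\right) = -11 + C^{2} + \frac{C \left(12 + C\right)}{5 + C}$)
$\left(51 + \left(-5\right) 5 \left(-4\right)\right) y{\left(-6 \right)} = \left(51 + \left(-5\right) 5 \left(-4\right)\right) \frac{-55 - 6 + \left(-6\right)^{3} + 6 \left(-6\right)^{2}}{5 - 6} = \left(51 - -100\right) \frac{-55 - 6 - 216 + 6 \cdot 36}{-1} = \left(51 + 100\right) \left(- (-55 - 6 - 216 + 216)\right) = 151 \left(\left(-1\right) \left(-61\right)\right) = 151 \cdot 61 = 9211$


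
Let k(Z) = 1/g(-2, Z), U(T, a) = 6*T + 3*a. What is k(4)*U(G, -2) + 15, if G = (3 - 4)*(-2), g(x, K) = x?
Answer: 12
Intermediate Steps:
G = 2 (G = -1*(-2) = 2)
U(T, a) = 3*a + 6*T
k(Z) = -½ (k(Z) = 1/(-2) = -½)
k(4)*U(G, -2) + 15 = -(3*(-2) + 6*2)/2 + 15 = -(-6 + 12)/2 + 15 = -½*6 + 15 = -3 + 15 = 12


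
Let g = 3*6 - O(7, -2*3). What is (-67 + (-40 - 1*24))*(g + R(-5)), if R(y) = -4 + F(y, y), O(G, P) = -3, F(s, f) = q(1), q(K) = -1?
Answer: -2096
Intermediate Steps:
F(s, f) = -1
g = 21 (g = 3*6 - 1*(-3) = 18 + 3 = 21)
R(y) = -5 (R(y) = -4 - 1 = -5)
(-67 + (-40 - 1*24))*(g + R(-5)) = (-67 + (-40 - 1*24))*(21 - 5) = (-67 + (-40 - 24))*16 = (-67 - 64)*16 = -131*16 = -2096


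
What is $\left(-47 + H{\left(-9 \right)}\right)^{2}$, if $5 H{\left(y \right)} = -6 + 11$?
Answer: $2116$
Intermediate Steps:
$H{\left(y \right)} = 1$ ($H{\left(y \right)} = \frac{-6 + 11}{5} = \frac{1}{5} \cdot 5 = 1$)
$\left(-47 + H{\left(-9 \right)}\right)^{2} = \left(-47 + 1\right)^{2} = \left(-46\right)^{2} = 2116$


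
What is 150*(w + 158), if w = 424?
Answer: 87300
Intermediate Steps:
150*(w + 158) = 150*(424 + 158) = 150*582 = 87300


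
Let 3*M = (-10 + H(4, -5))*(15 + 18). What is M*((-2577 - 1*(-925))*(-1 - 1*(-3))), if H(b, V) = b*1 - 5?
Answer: 399784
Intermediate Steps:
H(b, V) = -5 + b (H(b, V) = b - 5 = -5 + b)
M = -121 (M = ((-10 + (-5 + 4))*(15 + 18))/3 = ((-10 - 1)*33)/3 = (-11*33)/3 = (⅓)*(-363) = -121)
M*((-2577 - 1*(-925))*(-1 - 1*(-3))) = -121*(-2577 - 1*(-925))*(-1 - 1*(-3)) = -121*(-2577 + 925)*(-1 + 3) = -(-199892)*2 = -121*(-3304) = 399784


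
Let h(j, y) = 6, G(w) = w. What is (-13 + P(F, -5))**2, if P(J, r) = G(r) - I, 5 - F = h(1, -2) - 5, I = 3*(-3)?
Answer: 81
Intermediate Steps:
I = -9
F = 4 (F = 5 - (6 - 5) = 5 - 1*1 = 5 - 1 = 4)
P(J, r) = 9 + r (P(J, r) = r - 1*(-9) = r + 9 = 9 + r)
(-13 + P(F, -5))**2 = (-13 + (9 - 5))**2 = (-13 + 4)**2 = (-9)**2 = 81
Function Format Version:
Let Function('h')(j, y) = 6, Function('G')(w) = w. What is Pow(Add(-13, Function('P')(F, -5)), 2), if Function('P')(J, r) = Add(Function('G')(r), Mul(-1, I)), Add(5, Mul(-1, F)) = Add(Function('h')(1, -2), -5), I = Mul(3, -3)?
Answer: 81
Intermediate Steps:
I = -9
F = 4 (F = Add(5, Mul(-1, Add(6, -5))) = Add(5, Mul(-1, 1)) = Add(5, -1) = 4)
Function('P')(J, r) = Add(9, r) (Function('P')(J, r) = Add(r, Mul(-1, -9)) = Add(r, 9) = Add(9, r))
Pow(Add(-13, Function('P')(F, -5)), 2) = Pow(Add(-13, Add(9, -5)), 2) = Pow(Add(-13, 4), 2) = Pow(-9, 2) = 81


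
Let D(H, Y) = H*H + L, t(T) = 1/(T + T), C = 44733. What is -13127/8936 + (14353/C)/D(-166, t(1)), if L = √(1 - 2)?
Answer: -14383372457690149/9791333516350776 - 463*I/1095717716691 ≈ -1.469 - 4.2255e-10*I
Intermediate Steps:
L = I (L = √(-1) = I ≈ 1.0*I)
t(T) = 1/(2*T)
D(H, Y) = I + H² (D(H, Y) = H*H + I = H² + I = I + H²)
-13127/8936 + (14353/C)/D(-166, t(1)) = -13127/8936 + (14353/44733)/(I + (-166)²) = -13127*1/8936 + (14353*(1/44733))/(I + 27556) = -13127/8936 + 463/(1443*(27556 + I)) = -13127/8936 + 463*((27556 - I)/759333137)/1443 = -13127/8936 + 463*(27556 - I)/1095717716691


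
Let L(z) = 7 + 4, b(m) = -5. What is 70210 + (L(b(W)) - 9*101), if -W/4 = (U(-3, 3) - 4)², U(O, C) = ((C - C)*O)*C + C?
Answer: 69312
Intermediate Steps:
U(O, C) = C (U(O, C) = (0*O)*C + C = 0*C + C = 0 + C = C)
W = -4 (W = -4*(3 - 4)² = -4*(-1)² = -4*1 = -4)
L(z) = 11
70210 + (L(b(W)) - 9*101) = 70210 + (11 - 9*101) = 70210 + (11 - 909) = 70210 - 898 = 69312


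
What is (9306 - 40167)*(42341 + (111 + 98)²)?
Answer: -2654724942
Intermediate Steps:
(9306 - 40167)*(42341 + (111 + 98)²) = -30861*(42341 + 209²) = -30861*(42341 + 43681) = -30861*86022 = -2654724942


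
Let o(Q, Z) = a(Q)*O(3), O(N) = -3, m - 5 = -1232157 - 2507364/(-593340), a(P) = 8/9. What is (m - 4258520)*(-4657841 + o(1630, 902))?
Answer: 114958151168655951/4495 ≈ 2.5575e+13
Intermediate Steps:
a(P) = 8/9 (a(P) = 8*(⅑) = 8/9)
m = -60923546693/49445 (m = 5 + (-1232157 - 2507364/(-593340)) = 5 + (-1232157 - 2507364*(-1/593340)) = 5 + (-1232157 + 208947/49445) = 5 - 60923793918/49445 = -60923546693/49445 ≈ -1.2321e+6)
o(Q, Z) = -8/3 (o(Q, Z) = (8/9)*(-3) = -8/3)
(m - 4258520)*(-4657841 + o(1630, 902)) = (-60923546693/49445 - 4258520)*(-4657841 - 8/3) = -271486068093/49445*(-13973531/3) = 114958151168655951/4495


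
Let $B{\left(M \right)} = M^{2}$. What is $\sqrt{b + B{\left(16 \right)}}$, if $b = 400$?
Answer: $4 \sqrt{41} \approx 25.612$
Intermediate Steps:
$\sqrt{b + B{\left(16 \right)}} = \sqrt{400 + 16^{2}} = \sqrt{400 + 256} = \sqrt{656} = 4 \sqrt{41}$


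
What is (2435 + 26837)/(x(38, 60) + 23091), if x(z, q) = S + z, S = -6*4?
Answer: 29272/23105 ≈ 1.2669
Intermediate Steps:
S = -24
x(z, q) = -24 + z
(2435 + 26837)/(x(38, 60) + 23091) = (2435 + 26837)/((-24 + 38) + 23091) = 29272/(14 + 23091) = 29272/23105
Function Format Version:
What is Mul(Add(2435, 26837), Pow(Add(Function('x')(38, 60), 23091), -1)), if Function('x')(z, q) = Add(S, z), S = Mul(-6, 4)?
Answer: Rational(29272, 23105) ≈ 1.2669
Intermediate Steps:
S = -24
Function('x')(z, q) = Add(-24, z)
Mul(Add(2435, 26837), Pow(Add(Function('x')(38, 60), 23091), -1)) = Mul(Add(2435, 26837), Pow(Add(Add(-24, 38), 23091), -1)) = Mul(29272, Pow(Add(14, 23091), -1)) = Mul(29272, Pow(23105, -1)) = Mul(29272, Rational(1, 23105)) = Rational(29272, 23105)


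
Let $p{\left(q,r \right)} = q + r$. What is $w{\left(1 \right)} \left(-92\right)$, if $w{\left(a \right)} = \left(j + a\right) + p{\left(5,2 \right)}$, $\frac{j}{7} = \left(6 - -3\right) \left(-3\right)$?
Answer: $16652$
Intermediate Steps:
$j = -189$ ($j = 7 \left(6 - -3\right) \left(-3\right) = 7 \left(6 + 3\right) \left(-3\right) = 7 \cdot 9 \left(-3\right) = 7 \left(-27\right) = -189$)
$w{\left(a \right)} = -182 + a$ ($w{\left(a \right)} = \left(-189 + a\right) + \left(5 + 2\right) = \left(-189 + a\right) + 7 = -182 + a$)
$w{\left(1 \right)} \left(-92\right) = \left(-182 + 1\right) \left(-92\right) = \left(-181\right) \left(-92\right) = 16652$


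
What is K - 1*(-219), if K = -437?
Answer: -218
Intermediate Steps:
K - 1*(-219) = -437 - 1*(-219) = -437 + 219 = -218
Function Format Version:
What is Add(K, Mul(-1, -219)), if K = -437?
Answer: -218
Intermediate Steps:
Add(K, Mul(-1, -219)) = Add(-437, Mul(-1, -219)) = Add(-437, 219) = -218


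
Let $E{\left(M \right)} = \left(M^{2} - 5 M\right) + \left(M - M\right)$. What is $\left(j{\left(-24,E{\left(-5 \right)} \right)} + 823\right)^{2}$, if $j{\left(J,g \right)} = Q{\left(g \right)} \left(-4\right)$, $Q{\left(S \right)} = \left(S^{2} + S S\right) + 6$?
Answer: $368678401$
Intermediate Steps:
$Q{\left(S \right)} = 6 + 2 S^{2}$ ($Q{\left(S \right)} = \left(S^{2} + S^{2}\right) + 6 = 2 S^{2} + 6 = 6 + 2 S^{2}$)
$E{\left(M \right)} = M^{2} - 5 M$ ($E{\left(M \right)} = \left(M^{2} - 5 M\right) + 0 = M^{2} - 5 M$)
$j{\left(J,g \right)} = -24 - 8 g^{2}$ ($j{\left(J,g \right)} = \left(6 + 2 g^{2}\right) \left(-4\right) = -24 - 8 g^{2}$)
$\left(j{\left(-24,E{\left(-5 \right)} \right)} + 823\right)^{2} = \left(\left(-24 - 8 \left(- 5 \left(-5 - 5\right)\right)^{2}\right) + 823\right)^{2} = \left(\left(-24 - 8 \left(\left(-5\right) \left(-10\right)\right)^{2}\right) + 823\right)^{2} = \left(\left(-24 - 8 \cdot 50^{2}\right) + 823\right)^{2} = \left(\left(-24 - 20000\right) + 823\right)^{2} = \left(-20024 + 823\right)^{2} = \left(-19201\right)^{2} = 368678401$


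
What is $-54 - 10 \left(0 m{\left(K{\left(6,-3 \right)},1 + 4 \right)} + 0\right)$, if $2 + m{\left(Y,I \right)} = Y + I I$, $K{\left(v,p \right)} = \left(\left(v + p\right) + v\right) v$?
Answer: $-54$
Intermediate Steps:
$K{\left(v,p \right)} = v \left(p + 2 v\right)$ ($K{\left(v,p \right)} = \left(\left(p + v\right) + v\right) v = \left(p + 2 v\right) v = v \left(p + 2 v\right)$)
$m{\left(Y,I \right)} = -2 + Y + I^{2}$ ($m{\left(Y,I \right)} = -2 + \left(Y + I I\right) = -2 + \left(Y + I^{2}\right) = -2 + Y + I^{2}$)
$-54 - 10 \left(0 m{\left(K{\left(6,-3 \right)},1 + 4 \right)} + 0\right) = -54 - 10 \left(0 \left(-2 + 6 \left(-3 + 2 \cdot 6\right) + \left(1 + 4\right)^{2}\right) + 0\right) = -54 - 10 \left(0 \left(-2 + 6 \left(-3 + 12\right) + 5^{2}\right) + 0\right) = -54 - 10 \left(0 \left(-2 + 6 \cdot 9 + 25\right) + 0\right) = -54 - 10 \left(0 \left(-2 + 54 + 25\right) + 0\right) = -54 - 10 \left(0 \cdot 77 + 0\right) = -54 - 10 \left(0 + 0\right) = -54 - 0 = -54 + 0 = -54$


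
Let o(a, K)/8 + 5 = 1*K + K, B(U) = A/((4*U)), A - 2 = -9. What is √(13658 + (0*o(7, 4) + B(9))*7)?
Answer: √491639/6 ≈ 116.86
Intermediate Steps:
A = -7 (A = 2 - 9 = -7)
B(U) = -7/(4*U) (B(U) = -7*1/(4*U) = -7/(4*U))
o(a, K) = -40 + 16*K (o(a, K) = -40 + 8*(1*K + K) = -40 + 8*(K + K) = -40 + 8*(2*K) = -40 + 16*K)
√(13658 + (0*o(7, 4) + B(9))*7) = √(13658 + (0*(-40 + 16*4) - 7/4/9)*7) = √(13658 + (0*(-40 + 64) - 7/4*⅑)*7) = √(13658 + (0*24 - 7/36)*7) = √(13658 + (0 - 7/36)*7) = √(13658 - 7/36*7) = √(13658 - 49/36) = √(491639/36) = √491639/6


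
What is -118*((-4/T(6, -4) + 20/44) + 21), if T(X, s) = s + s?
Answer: -28497/11 ≈ -2590.6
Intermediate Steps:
T(X, s) = 2*s
-118*((-4/T(6, -4) + 20/44) + 21) = -118*((-4/(2*(-4)) + 20/44) + 21) = -118*((-4/(-8) + 20*(1/44)) + 21) = -118*((-4*(-⅛) + 5/11) + 21) = -118*((½ + 5/11) + 21) = -118*(21/22 + 21) = -118*483/22 = -28497/11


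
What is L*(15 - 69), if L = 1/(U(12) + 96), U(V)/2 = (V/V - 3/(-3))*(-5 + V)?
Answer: -27/62 ≈ -0.43548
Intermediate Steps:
U(V) = -20 + 4*V (U(V) = 2*((V/V - 3/(-3))*(-5 + V)) = 2*((1 - 3*(-⅓))*(-5 + V)) = 2*((1 + 1)*(-5 + V)) = 2*(2*(-5 + V)) = 2*(-10 + 2*V) = -20 + 4*V)
L = 1/124 (L = 1/((-20 + 4*12) + 96) = 1/((-20 + 48) + 96) = 1/(28 + 96) = 1/124 ≈ 0.0080645)
L*(15 - 69) = (15 - 69)/124 = (1/124)*(-54) = -27/62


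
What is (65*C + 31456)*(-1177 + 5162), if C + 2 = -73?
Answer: 105925285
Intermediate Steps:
C = -75 (C = -2 - 73 = -75)
(65*C + 31456)*(-1177 + 5162) = (65*(-75) + 31456)*(-1177 + 5162) = (-4875 + 31456)*3985 = 26581*3985 = 105925285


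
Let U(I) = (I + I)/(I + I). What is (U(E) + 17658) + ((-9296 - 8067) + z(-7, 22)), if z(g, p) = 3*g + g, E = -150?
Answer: 268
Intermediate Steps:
z(g, p) = 4*g
U(I) = 1 (U(I) = (2*I)/((2*I)) = (2*I)*(1/(2*I)) = 1)
(U(E) + 17658) + ((-9296 - 8067) + z(-7, 22)) = (1 + 17658) + ((-9296 - 8067) + 4*(-7)) = 17659 + (-17363 - 28) = 17659 - 17391 = 268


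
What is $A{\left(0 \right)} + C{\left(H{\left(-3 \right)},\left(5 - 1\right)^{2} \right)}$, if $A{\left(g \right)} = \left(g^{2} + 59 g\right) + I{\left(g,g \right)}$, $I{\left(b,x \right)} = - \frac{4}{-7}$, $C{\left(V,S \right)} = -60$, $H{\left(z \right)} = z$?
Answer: $- \frac{416}{7} \approx -59.429$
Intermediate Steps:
$I{\left(b,x \right)} = \frac{4}{7}$ ($I{\left(b,x \right)} = \left(-4\right) \left(- \frac{1}{7}\right) = \frac{4}{7}$)
$A{\left(g \right)} = \frac{4}{7} + g^{2} + 59 g$ ($A{\left(g \right)} = \left(g^{2} + 59 g\right) + \frac{4}{7} = \frac{4}{7} + g^{2} + 59 g$)
$A{\left(0 \right)} + C{\left(H{\left(-3 \right)},\left(5 - 1\right)^{2} \right)} = \left(\frac{4}{7} + 0^{2} + 59 \cdot 0\right) - 60 = \left(\frac{4}{7} + 0 + 0\right) - 60 = \frac{4}{7} - 60 = - \frac{416}{7}$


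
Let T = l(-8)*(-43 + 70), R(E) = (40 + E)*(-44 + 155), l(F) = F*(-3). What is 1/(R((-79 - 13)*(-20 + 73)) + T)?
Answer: -1/536148 ≈ -1.8652e-6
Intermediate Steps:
l(F) = -3*F
R(E) = 4440 + 111*E (R(E) = (40 + E)*111 = 4440 + 111*E)
T = 648 (T = (-3*(-8))*(-43 + 70) = 24*27 = 648)
1/(R((-79 - 13)*(-20 + 73)) + T) = 1/((4440 + 111*((-79 - 13)*(-20 + 73))) + 648) = 1/((4440 + 111*(-92*53)) + 648) = 1/((4440 + 111*(-4876)) + 648) = 1/((4440 - 541236) + 648) = 1/(-536796 + 648) = 1/(-536148) = -1/536148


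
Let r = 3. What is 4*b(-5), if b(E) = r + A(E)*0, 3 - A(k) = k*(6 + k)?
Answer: 12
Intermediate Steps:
A(k) = 3 - k*(6 + k)
b(E) = 3 (b(E) = 3 + (3 - E**2 - 6*E)*0 = 3 + 0 = 3)
4*b(-5) = 4*3 = 12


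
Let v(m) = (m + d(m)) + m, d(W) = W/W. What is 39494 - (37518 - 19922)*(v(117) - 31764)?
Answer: 554823778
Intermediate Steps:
d(W) = 1
v(m) = 1 + 2*m (v(m) = (m + 1) + m = (1 + m) + m = 1 + 2*m)
39494 - (37518 - 19922)*(v(117) - 31764) = 39494 - (37518 - 19922)*((1 + 2*117) - 31764) = 39494 - 17596*((1 + 234) - 31764) = 39494 - 17596*(235 - 31764) = 39494 - 17596*(-31529) = 39494 - 1*(-554784284) = 39494 + 554784284 = 554823778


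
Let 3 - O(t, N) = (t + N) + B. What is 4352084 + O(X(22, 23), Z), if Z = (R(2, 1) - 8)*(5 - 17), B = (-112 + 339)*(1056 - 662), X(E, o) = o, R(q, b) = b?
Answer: 4262542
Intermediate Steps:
B = 89438 (B = 227*394 = 89438)
Z = 84 (Z = (1 - 8)*(5 - 17) = -7*(-12) = 84)
O(t, N) = -89435 - N - t (O(t, N) = 3 - ((t + N) + 89438) = 3 - ((N + t) + 89438) = 3 - (89438 + N + t) = 3 + (-89438 - N - t) = -89435 - N - t)
4352084 + O(X(22, 23), Z) = 4352084 + (-89435 - 1*84 - 1*23) = 4352084 + (-89435 - 84 - 23) = 4352084 - 89542 = 4262542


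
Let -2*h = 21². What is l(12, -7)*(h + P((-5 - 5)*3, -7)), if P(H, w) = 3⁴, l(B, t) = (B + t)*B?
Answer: -8370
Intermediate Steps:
l(B, t) = B*(B + t)
P(H, w) = 81
h = -441/2 (h = -½*21² = -½*441 = -441/2 ≈ -220.50)
l(12, -7)*(h + P((-5 - 5)*3, -7)) = (12*(12 - 7))*(-441/2 + 81) = (12*5)*(-279/2) = 60*(-279/2) = -8370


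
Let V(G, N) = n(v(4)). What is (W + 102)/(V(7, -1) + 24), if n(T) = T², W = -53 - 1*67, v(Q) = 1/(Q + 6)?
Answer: -1800/2401 ≈ -0.74969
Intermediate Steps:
v(Q) = 1/(6 + Q)
W = -120 (W = -53 - 67 = -120)
V(G, N) = 1/100 (V(G, N) = (1/(6 + 4))² = (1/10)² = (⅒)² = 1/100)
(W + 102)/(V(7, -1) + 24) = (-120 + 102)/(1/100 + 24) = -18/(2401/100) = (100/2401)*(-18) = -1800/2401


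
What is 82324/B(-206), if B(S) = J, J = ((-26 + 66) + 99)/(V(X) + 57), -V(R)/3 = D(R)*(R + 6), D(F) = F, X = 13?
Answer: -56309616/139 ≈ -4.0511e+5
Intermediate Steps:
V(R) = -3*R*(6 + R) (V(R) = -3*R*(R + 6) = -3*R*(6 + R))
J = -139/684 (J = ((-26 + 66) + 99)/(-3*13*(6 + 13) + 57) = (40 + 99)/(-3*13*19 + 57) = 139/(-741 + 57) = 139/(-684) = 139*(-1/684) = -139/684 ≈ -0.20322)
B(S) = -139/684
82324/B(-206) = 82324/(-139/684) = 82324*(-684/139) = -56309616/139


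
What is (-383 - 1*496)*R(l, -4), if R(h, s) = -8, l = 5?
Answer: 7032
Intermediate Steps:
(-383 - 1*496)*R(l, -4) = (-383 - 1*496)*(-8) = (-383 - 496)*(-8) = -879*(-8) = 7032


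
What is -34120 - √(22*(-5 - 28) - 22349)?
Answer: -34120 - 5*I*√923 ≈ -34120.0 - 151.9*I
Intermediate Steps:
-34120 - √(22*(-5 - 28) - 22349) = -34120 - √(22*(-33) - 22349) = -34120 - √(-726 - 22349) = -34120 - √(-23075) = -34120 - 5*I*√923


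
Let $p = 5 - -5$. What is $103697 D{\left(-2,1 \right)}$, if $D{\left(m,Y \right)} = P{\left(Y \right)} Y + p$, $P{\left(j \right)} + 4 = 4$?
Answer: $1036970$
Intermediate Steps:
$P{\left(j \right)} = 0$ ($P{\left(j \right)} = -4 + 4 = 0$)
$p = 10$ ($p = 5 + 5 = 10$)
$D{\left(m,Y \right)} = 10$ ($D{\left(m,Y \right)} = 0 Y + 10 = 0 + 10 = 10$)
$103697 D{\left(-2,1 \right)} = 103697 \cdot 10 = 1036970$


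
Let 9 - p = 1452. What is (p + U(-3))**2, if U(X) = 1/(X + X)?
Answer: 74978281/36 ≈ 2.0827e+6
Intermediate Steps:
p = -1443 (p = 9 - 1*1452 = 9 - 1452 = -1443)
U(X) = 1/(2*X)
(p + U(-3))**2 = (-1443 + (1/2)/(-3))**2 = (-1443 + (1/2)*(-1/3))**2 = (-1443 - 1/6)**2 = (-8659/6)**2 = 74978281/36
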